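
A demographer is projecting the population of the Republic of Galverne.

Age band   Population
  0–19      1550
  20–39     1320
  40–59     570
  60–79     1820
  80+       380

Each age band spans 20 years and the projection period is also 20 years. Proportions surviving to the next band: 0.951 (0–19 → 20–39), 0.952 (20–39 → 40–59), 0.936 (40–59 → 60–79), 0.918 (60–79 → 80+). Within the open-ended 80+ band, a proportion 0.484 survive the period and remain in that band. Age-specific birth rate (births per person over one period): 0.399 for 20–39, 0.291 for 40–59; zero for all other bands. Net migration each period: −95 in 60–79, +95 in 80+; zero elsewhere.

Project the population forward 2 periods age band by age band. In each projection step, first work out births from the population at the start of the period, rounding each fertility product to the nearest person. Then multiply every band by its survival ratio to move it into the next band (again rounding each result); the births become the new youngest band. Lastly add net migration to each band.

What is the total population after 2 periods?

[period 1]
Births: 1320 × 0.399 = 527  |  570 × 0.291 = 166 → 693
20–39: 1550 × 0.951 = 1474
40–59: 1320 × 0.952 = 1257
60–79: 570 × 0.936 = 534
80+: 1820 × 0.918 + 380 × 0.484 = 1671 + 184 = 1855
Net migration: 60–79 − 95 → 439; 80+ + 95 → 1950
Giving 693 / 1474 / 1257 / 439 / 1950.
[period 2]
Births: 1474 × 0.399 = 588  |  1257 × 0.291 = 366 → 954
20–39: 693 × 0.951 = 659
40–59: 1474 × 0.952 = 1403
60–79: 1257 × 0.936 = 1177
80+: 439 × 0.918 + 1950 × 0.484 = 403 + 944 = 1347
Net migration: 60–79 − 95 → 1082; 80+ + 95 → 1442
Giving 954 / 659 / 1403 / 1082 / 1442.
Total after period 2: 954 + 659 + 1403 + 1082 + 1442 = 5540

5540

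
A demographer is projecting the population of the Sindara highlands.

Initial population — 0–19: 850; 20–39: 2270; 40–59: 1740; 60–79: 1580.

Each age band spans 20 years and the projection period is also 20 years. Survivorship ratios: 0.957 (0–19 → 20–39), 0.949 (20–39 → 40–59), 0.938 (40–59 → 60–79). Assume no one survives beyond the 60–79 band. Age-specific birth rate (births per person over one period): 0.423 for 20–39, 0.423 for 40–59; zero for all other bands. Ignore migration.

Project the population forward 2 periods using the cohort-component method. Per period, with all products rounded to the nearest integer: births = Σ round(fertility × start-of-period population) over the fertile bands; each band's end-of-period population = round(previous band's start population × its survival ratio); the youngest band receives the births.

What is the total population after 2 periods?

5670

Period 1:
Births: 2270 × 0.423 = 960, 1740 × 0.423 = 736 → 1696
20–39: 850 × 0.957 = 813
40–59: 2270 × 0.949 = 2154
60–79: 1740 × 0.938 = 1632
→ [1696, 813, 2154, 1632]
Period 2:
Births: 813 × 0.423 = 344, 2154 × 0.423 = 911 → 1255
20–39: 1696 × 0.957 = 1623
40–59: 813 × 0.949 = 772
60–79: 2154 × 0.938 = 2020
→ [1255, 1623, 772, 2020]
Total after period 2: 1255 + 1623 + 772 + 2020 = 5670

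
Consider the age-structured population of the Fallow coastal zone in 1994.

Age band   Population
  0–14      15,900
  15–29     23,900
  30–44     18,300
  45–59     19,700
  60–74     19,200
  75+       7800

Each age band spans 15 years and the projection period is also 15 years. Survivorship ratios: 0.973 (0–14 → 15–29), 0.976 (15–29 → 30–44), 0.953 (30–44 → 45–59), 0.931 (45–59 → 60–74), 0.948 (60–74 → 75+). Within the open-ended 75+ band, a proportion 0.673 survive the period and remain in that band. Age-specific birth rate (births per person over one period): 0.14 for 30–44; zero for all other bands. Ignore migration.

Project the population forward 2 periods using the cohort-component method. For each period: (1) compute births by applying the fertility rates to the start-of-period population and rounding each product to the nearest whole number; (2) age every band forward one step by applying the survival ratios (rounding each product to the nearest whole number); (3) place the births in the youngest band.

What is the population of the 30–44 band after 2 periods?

15100

Let band 1 be 0–14 through band 6 = 75+.
Period 1.
Births: 18300 × 0.14 = 2562
Band 2: 15900 × 0.973 = 15471
Band 3: 23900 × 0.976 = 23326
Band 4: 18300 × 0.953 = 17440
Band 5: 19700 × 0.931 = 18341
Band 6: 19200 × 0.948 + 7800 × 0.673 = 18202 + 5249 = 23451
Population now: 0–14=2562, 15–29=15471, 30–44=23326, 45–59=17440, 60–74=18341, 75+=23451
Period 2.
Births: 23326 × 0.14 = 3266
Band 2: 2562 × 0.973 = 2493
Band 3: 15471 × 0.976 = 15100
Band 4: 23326 × 0.953 = 22230
Band 5: 17440 × 0.931 = 16237
Band 6: 18341 × 0.948 + 23451 × 0.673 = 17387 + 15783 = 33170
Population now: 0–14=3266, 15–29=2493, 30–44=15100, 45–59=22230, 60–74=16237, 75+=33170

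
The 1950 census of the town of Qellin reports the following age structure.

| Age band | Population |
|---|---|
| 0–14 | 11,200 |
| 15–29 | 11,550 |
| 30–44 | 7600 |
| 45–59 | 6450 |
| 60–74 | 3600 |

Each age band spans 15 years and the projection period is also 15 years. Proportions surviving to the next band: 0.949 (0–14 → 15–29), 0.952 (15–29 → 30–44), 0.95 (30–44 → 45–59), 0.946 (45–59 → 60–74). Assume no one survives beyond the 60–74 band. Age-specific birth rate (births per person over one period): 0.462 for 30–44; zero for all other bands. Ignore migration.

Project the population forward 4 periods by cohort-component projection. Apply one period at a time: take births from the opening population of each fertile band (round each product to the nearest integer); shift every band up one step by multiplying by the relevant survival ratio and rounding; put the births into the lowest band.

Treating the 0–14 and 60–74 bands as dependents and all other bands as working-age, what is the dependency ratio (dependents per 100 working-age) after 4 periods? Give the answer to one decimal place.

87.7

Period 1:
Births: 7600 × 0.462 = 3511
15–29: 11200 × 0.949 = 10629
30–44: 11550 × 0.952 = 10996
45–59: 7600 × 0.95 = 7220
60–74: 6450 × 0.946 = 6102
Giving 3511 / 10629 / 10996 / 7220 / 6102.
Period 2:
Births: 10996 × 0.462 = 5080
15–29: 3511 × 0.949 = 3332
30–44: 10629 × 0.952 = 10119
45–59: 10996 × 0.95 = 10446
60–74: 7220 × 0.946 = 6830
Giving 5080 / 3332 / 10119 / 10446 / 6830.
Period 3:
Births: 10119 × 0.462 = 4675
15–29: 5080 × 0.949 = 4821
30–44: 3332 × 0.952 = 3172
45–59: 10119 × 0.95 = 9613
60–74: 10446 × 0.946 = 9882
Giving 4675 / 4821 / 3172 / 9613 / 9882.
Period 4:
Births: 3172 × 0.462 = 1465
15–29: 4675 × 0.949 = 4437
30–44: 4821 × 0.952 = 4590
45–59: 3172 × 0.95 = 3013
60–74: 9613 × 0.946 = 9094
Giving 1465 / 4437 / 4590 / 3013 / 9094.
Dependents (band 0–14 + band 60–74) = 1465 + 9094 = 10559; working-age = 12040; ratio = 10559/12040 × 100 = 87.7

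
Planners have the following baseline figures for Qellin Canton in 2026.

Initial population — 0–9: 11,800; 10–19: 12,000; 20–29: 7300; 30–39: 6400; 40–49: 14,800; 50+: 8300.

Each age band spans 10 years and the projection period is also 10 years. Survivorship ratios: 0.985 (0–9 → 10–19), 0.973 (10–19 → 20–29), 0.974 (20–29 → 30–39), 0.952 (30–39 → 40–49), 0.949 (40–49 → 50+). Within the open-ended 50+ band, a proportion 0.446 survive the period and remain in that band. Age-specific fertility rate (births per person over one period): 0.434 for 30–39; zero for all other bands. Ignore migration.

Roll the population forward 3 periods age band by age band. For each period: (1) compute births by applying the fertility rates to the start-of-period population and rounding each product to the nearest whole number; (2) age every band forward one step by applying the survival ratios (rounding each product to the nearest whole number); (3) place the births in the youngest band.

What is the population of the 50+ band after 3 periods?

Let group 1 be 0–9 through group 6 = 50+.
Period 1.
Births: 6400 * 0.434 = 2778
Group 2: 11800 * 0.985 = 11623
Group 3: 12000 * 0.973 = 11676
Group 4: 7300 * 0.974 = 7110
Group 5: 6400 * 0.952 = 6093
Group 6: 14800 * 0.949 + 8300 * 0.446 = 14045 + 3702 = 17747
Population now: 0–9=2778, 10–19=11623, 20–29=11676, 30–39=7110, 40–49=6093, 50+=17747
Period 2.
Births: 7110 * 0.434 = 3086
Group 2: 2778 * 0.985 = 2736
Group 3: 11623 * 0.973 = 11309
Group 4: 11676 * 0.974 = 11372
Group 5: 7110 * 0.952 = 6769
Group 6: 6093 * 0.949 + 17747 * 0.446 = 5782 + 7915 = 13697
Population now: 0–9=3086, 10–19=2736, 20–29=11309, 30–39=11372, 40–49=6769, 50+=13697
Period 3.
Births: 11372 * 0.434 = 4935
Group 2: 3086 * 0.985 = 3040
Group 3: 2736 * 0.973 = 2662
Group 4: 11309 * 0.974 = 11015
Group 5: 11372 * 0.952 = 10826
Group 6: 6769 * 0.949 + 13697 * 0.446 = 6424 + 6109 = 12533
Population now: 0–9=4935, 10–19=3040, 20–29=2662, 30–39=11015, 40–49=10826, 50+=12533

12533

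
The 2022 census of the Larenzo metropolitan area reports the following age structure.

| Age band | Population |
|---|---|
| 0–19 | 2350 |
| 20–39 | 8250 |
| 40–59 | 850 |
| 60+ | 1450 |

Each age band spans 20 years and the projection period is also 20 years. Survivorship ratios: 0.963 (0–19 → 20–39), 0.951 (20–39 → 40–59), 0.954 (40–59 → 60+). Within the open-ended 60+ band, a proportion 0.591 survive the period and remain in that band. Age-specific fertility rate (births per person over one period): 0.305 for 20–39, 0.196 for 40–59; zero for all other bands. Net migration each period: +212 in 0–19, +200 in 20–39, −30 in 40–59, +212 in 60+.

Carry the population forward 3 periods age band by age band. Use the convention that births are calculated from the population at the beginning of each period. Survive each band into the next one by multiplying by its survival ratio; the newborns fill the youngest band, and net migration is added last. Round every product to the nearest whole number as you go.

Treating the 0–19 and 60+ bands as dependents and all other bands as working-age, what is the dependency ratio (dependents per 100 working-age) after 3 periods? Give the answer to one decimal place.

169.6

(Bands numbered youngest = 1 to oldest = 4.)
Period 1.
Births: 8250 × 0.305 = 2516  |  850 × 0.196 = 167 → 2683
Band 2: 2350 × 0.963 = 2263
Band 3: 8250 × 0.951 = 7846
Band 4: 850 × 0.954 + 1450 × 0.591 = 811 + 857 = 1668
Net migration: Band 1 + 212 → 2895; Band 2 + 200 → 2463; Band 3 − 30 → 7816; Band 4 + 212 → 1880
Population now: 0–19=2895, 20–39=2463, 40–59=7816, 60+=1880
Period 2.
Births: 2463 × 0.305 = 751  |  7816 × 0.196 = 1532 → 2283
Band 2: 2895 × 0.963 = 2788
Band 3: 2463 × 0.951 = 2342
Band 4: 7816 × 0.954 + 1880 × 0.591 = 7456 + 1111 = 8567
Net migration: Band 1 + 212 → 2495; Band 2 + 200 → 2988; Band 3 − 30 → 2312; Band 4 + 212 → 8779
Population now: 0–19=2495, 20–39=2988, 40–59=2312, 60+=8779
Period 3.
Births: 2988 × 0.305 = 911  |  2312 × 0.196 = 453 → 1364
Band 2: 2495 × 0.963 = 2403
Band 3: 2988 × 0.951 = 2842
Band 4: 2312 × 0.954 + 8779 × 0.591 = 2206 + 5188 = 7394
Net migration: Band 1 + 212 → 1576; Band 2 + 200 → 2603; Band 3 − 30 → 2812; Band 4 + 212 → 7606
Population now: 0–19=1576, 20–39=2603, 40–59=2812, 60+=7606
Dependents (band 0–19 + band 60+) = 1576 + 7606 = 9182; working-age = 5415; ratio = 9182/5415 × 100 = 169.6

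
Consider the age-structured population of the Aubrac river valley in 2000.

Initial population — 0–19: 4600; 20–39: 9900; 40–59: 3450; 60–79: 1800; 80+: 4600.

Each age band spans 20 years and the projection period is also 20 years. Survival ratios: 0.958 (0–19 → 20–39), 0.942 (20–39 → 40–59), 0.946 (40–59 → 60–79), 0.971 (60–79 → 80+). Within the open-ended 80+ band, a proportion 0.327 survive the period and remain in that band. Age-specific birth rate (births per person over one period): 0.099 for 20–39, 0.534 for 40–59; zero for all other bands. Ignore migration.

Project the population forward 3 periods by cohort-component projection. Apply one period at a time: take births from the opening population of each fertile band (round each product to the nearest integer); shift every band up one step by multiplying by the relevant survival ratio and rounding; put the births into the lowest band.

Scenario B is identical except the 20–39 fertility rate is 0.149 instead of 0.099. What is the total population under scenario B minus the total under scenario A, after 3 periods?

— Period 1 —
Births: 9900 * 0.099 = 980, 3450 * 0.534 = 1842 → 2822
20–39: 4600 * 0.958 = 4407
40–59: 9900 * 0.942 = 9326
60–79: 3450 * 0.946 = 3264
80+: 1800 * 0.971 + 4600 * 0.327 = 1748 + 1504 = 3252
Population now: 0–19=2822, 20–39=4407, 40–59=9326, 60–79=3264, 80+=3252
— Period 2 —
Births: 4407 * 0.099 = 436, 9326 * 0.534 = 4980 → 5416
20–39: 2822 * 0.958 = 2703
40–59: 4407 * 0.942 = 4151
60–79: 9326 * 0.946 = 8822
80+: 3264 * 0.971 + 3252 * 0.327 = 3169 + 1063 = 4232
Population now: 0–19=5416, 20–39=2703, 40–59=4151, 60–79=8822, 80+=4232
— Period 3 —
Births: 2703 * 0.099 = 268, 4151 * 0.534 = 2217 → 2485
20–39: 5416 * 0.958 = 5189
40–59: 2703 * 0.942 = 2546
60–79: 4151 * 0.946 = 3927
80+: 8822 * 0.971 + 4232 * 0.327 = 8566 + 1384 = 9950
Population now: 0–19=2485, 20–39=5189, 40–59=2546, 60–79=3927, 80+=9950
Scenario A total after 3 periods: 24097
Scenario B projection —
— Period 1 —
Births: 9900 * 0.149 = 1475, 3450 * 0.534 = 1842 → 3317
20–39: 4600 * 0.958 = 4407
40–59: 9900 * 0.942 = 9326
60–79: 3450 * 0.946 = 3264
80+: 1800 * 0.971 + 4600 * 0.327 = 1748 + 1504 = 3252
Population now: 0–19=3317, 20–39=4407, 40–59=9326, 60–79=3264, 80+=3252
— Period 2 —
Births: 4407 * 0.149 = 657, 9326 * 0.534 = 4980 → 5637
20–39: 3317 * 0.958 = 3178
40–59: 4407 * 0.942 = 4151
60–79: 9326 * 0.946 = 8822
80+: 3264 * 0.971 + 3252 * 0.327 = 3169 + 1063 = 4232
Population now: 0–19=5637, 20–39=3178, 40–59=4151, 60–79=8822, 80+=4232
— Period 3 —
Births: 3178 * 0.149 = 474, 4151 * 0.534 = 2217 → 2691
20–39: 5637 * 0.958 = 5400
40–59: 3178 * 0.942 = 2994
60–79: 4151 * 0.946 = 3927
80+: 8822 * 0.971 + 4232 * 0.327 = 8566 + 1384 = 9950
Population now: 0–19=2691, 20–39=5400, 40–59=2994, 60–79=3927, 80+=9950
Scenario B total after 3 periods: 24962
Difference B − A = 24962 − 24097 = 865

865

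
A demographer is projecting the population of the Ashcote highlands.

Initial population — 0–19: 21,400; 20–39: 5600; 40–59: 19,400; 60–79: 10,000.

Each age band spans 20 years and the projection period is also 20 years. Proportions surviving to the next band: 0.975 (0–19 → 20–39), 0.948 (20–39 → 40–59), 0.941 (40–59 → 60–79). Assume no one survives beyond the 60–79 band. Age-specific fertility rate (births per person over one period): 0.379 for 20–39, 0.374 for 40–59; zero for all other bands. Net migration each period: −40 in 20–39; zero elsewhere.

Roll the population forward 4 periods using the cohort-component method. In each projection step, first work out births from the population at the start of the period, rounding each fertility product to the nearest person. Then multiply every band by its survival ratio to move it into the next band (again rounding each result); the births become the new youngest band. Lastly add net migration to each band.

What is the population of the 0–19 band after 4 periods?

6863

(Groups numbered youngest = 1 to oldest = 4.)
— Period 1 —
Births: 5600 * 0.379 = 2122, 19400 * 0.374 = 7256 → total 9378
Group 2: 21400 * 0.975 = 20865
Group 3: 5600 * 0.948 = 5309
Group 4: 19400 * 0.941 = 18255
Net migration: Group 2 − 40 → 20825
End of period: [9378, 20825, 5309, 18255]
— Period 2 —
Births: 20825 * 0.379 = 7893, 5309 * 0.374 = 1986 → total 9879
Group 2: 9378 * 0.975 = 9144
Group 3: 20825 * 0.948 = 19742
Group 4: 5309 * 0.941 = 4996
Net migration: Group 2 − 40 → 9104
End of period: [9879, 9104, 19742, 4996]
— Period 3 —
Births: 9104 * 0.379 = 3450, 19742 * 0.374 = 7384 → total 10834
Group 2: 9879 * 0.975 = 9632
Group 3: 9104 * 0.948 = 8631
Group 4: 19742 * 0.941 = 18577
Net migration: Group 2 − 40 → 9592
End of period: [10834, 9592, 8631, 18577]
— Period 4 —
Births: 9592 * 0.379 = 3635, 8631 * 0.374 = 3228 → total 6863
Group 2: 10834 * 0.975 = 10563
Group 3: 9592 * 0.948 = 9093
Group 4: 8631 * 0.941 = 8122
Net migration: Group 2 − 40 → 10523
End of period: [6863, 10523, 9093, 8122]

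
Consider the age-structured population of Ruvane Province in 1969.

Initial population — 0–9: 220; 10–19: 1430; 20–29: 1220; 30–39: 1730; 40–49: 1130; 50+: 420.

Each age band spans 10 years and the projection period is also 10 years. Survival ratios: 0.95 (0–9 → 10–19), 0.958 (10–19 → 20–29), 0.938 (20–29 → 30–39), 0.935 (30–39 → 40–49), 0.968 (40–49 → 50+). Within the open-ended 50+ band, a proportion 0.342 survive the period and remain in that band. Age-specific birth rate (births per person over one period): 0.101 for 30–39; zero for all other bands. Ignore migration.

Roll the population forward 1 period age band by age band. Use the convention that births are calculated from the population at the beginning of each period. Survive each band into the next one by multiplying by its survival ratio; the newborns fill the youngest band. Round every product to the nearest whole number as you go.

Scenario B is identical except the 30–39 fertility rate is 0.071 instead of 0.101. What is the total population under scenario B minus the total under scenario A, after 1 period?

Let group 1 be 0–9 through group 6 = 50+.
After projecting period 1:
Births: 1730 × 0.101 = 175
Group 2: 220 × 0.95 = 209
Group 3: 1430 × 0.958 = 1370
Group 4: 1220 × 0.938 = 1144
Group 5: 1730 × 0.935 = 1618
Group 6: 1130 × 0.968 + 420 × 0.342 = 1094 + 144 = 1238
→ [175, 209, 1370, 1144, 1618, 1238]
Scenario A total after 1 period: 5754
Scenario B projection —
After projecting period 1:
Births: 1730 × 0.071 = 123
Group 2: 220 × 0.95 = 209
Group 3: 1430 × 0.958 = 1370
Group 4: 1220 × 0.938 = 1144
Group 5: 1730 × 0.935 = 1618
Group 6: 1130 × 0.968 + 420 × 0.342 = 1094 + 144 = 1238
→ [123, 209, 1370, 1144, 1618, 1238]
Scenario B total after 1 period: 5702
Difference B − A = 5702 − 5754 = -52

-52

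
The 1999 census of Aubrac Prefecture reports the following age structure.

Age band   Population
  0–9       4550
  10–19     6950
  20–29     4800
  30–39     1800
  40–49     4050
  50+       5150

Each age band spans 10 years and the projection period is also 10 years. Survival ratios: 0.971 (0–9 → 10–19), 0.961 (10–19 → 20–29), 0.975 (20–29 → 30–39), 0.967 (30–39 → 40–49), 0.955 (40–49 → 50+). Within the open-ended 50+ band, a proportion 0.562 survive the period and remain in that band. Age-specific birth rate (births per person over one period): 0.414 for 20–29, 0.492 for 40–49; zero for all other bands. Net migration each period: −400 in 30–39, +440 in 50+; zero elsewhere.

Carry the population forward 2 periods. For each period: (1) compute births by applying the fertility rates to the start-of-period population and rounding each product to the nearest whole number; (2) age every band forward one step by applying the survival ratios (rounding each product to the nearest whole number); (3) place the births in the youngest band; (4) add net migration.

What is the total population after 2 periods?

(Groups numbered youngest = 1 to oldest = 6.)
Period 1.
Births: 4800 × 0.414 = 1987 ; 4050 × 0.492 = 1993 — total 3980
Group 2: 4550 × 0.971 = 4418
Group 3: 6950 × 0.961 = 6679
Group 4: 4800 × 0.975 = 4680
Group 5: 1800 × 0.967 = 1741
Group 6: 4050 × 0.955 + 5150 × 0.562 = 3868 + 2894 = 6762
Net migration: Group 4 − 400 → 4280; Group 6 + 440 → 7202
Giving 3980 / 4418 / 6679 / 4280 / 1741 / 7202.
Period 2.
Births: 6679 × 0.414 = 2765 ; 1741 × 0.492 = 857 — total 3622
Group 2: 3980 × 0.971 = 3865
Group 3: 4418 × 0.961 = 4246
Group 4: 6679 × 0.975 = 6512
Group 5: 4280 × 0.967 = 4139
Group 6: 1741 × 0.955 + 7202 × 0.562 = 1663 + 4048 = 5711
Net migration: Group 4 − 400 → 6112; Group 6 + 440 → 6151
Giving 3622 / 3865 / 4246 / 6112 / 4139 / 6151.
Total after period 2: 3622 + 3865 + 4246 + 6112 + 4139 + 6151 = 28135

28135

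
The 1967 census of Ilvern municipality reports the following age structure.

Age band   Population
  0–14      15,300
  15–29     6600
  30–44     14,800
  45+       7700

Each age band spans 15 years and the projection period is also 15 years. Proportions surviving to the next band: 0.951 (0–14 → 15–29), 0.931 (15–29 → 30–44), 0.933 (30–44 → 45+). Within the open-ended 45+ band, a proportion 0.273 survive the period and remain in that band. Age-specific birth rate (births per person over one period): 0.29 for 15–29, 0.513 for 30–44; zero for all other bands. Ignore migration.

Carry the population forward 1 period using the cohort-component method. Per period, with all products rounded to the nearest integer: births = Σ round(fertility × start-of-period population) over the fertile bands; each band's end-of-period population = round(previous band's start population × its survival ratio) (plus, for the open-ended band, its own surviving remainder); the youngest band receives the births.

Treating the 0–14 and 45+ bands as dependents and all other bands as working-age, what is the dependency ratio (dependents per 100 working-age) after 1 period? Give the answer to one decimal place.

122.8

[period 1]
Births: 6600 × 0.29 = 1914  |  14800 × 0.513 = 7592 → total 9506
15–29: 15300 × 0.951 = 14550
30–44: 6600 × 0.931 = 6145
45+: 14800 × 0.933 + 7700 × 0.273 = 13808 + 2102 = 15910
→ [9506, 14550, 6145, 15910]
Dependents (band 0–14 + band 45+) = 9506 + 15910 = 25416; working-age = 20695; ratio = 25416/20695 × 100 = 122.8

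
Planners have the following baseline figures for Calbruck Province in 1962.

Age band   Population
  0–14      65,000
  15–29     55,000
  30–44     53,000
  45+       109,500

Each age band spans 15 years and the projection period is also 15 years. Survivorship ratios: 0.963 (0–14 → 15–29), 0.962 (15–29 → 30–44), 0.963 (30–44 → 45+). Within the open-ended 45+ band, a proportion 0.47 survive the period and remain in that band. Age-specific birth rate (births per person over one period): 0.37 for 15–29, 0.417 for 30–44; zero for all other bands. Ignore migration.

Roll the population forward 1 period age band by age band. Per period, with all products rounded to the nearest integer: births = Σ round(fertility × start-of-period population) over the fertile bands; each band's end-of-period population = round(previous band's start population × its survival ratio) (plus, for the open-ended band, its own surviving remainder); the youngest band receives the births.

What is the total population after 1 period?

Numbering the groups 1..4 from youngest to oldest:
After projecting period 1:
Births: 55000 * 0.37 = 20350, 53000 * 0.417 = 22101 — total 42451
Group 2: 65000 * 0.963 = 62595
Group 3: 55000 * 0.962 = 52910
Group 4: 53000 * 0.963 + 109500 * 0.47 = 51039 + 51465 = 102504
End of period: [42451, 62595, 52910, 102504]
Total after period 1: 42451 + 62595 + 52910 + 102504 = 260460

260460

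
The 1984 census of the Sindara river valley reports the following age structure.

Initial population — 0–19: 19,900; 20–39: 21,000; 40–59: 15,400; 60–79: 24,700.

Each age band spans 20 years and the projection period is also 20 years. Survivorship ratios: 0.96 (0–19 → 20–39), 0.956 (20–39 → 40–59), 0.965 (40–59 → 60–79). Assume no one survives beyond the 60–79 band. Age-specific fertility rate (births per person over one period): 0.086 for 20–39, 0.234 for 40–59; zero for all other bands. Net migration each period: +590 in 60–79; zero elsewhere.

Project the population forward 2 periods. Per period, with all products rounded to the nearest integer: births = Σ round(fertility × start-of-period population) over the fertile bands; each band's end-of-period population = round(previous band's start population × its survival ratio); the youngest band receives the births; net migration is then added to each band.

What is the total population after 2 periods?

49761

Call the bands 1 to 4, youngest first.
After projecting period 1:
Births: 21000 × 0.086 = 1806, 15400 × 0.234 = 3604 → 5410
Band 2: 19900 × 0.96 = 19104
Band 3: 21000 × 0.956 = 20076
Band 4: 15400 × 0.965 = 14861
Net migration: Band 4 + 590 → 15451
Population now: 0–19=5410, 20–39=19104, 40–59=20076, 60–79=15451
After projecting period 2:
Births: 19104 × 0.086 = 1643, 20076 × 0.234 = 4698 → 6341
Band 2: 5410 × 0.96 = 5194
Band 3: 19104 × 0.956 = 18263
Band 4: 20076 × 0.965 = 19373
Net migration: Band 4 + 590 → 19963
Population now: 0–19=6341, 20–39=5194, 40–59=18263, 60–79=19963
Total after period 2: 6341 + 5194 + 18263 + 19963 = 49761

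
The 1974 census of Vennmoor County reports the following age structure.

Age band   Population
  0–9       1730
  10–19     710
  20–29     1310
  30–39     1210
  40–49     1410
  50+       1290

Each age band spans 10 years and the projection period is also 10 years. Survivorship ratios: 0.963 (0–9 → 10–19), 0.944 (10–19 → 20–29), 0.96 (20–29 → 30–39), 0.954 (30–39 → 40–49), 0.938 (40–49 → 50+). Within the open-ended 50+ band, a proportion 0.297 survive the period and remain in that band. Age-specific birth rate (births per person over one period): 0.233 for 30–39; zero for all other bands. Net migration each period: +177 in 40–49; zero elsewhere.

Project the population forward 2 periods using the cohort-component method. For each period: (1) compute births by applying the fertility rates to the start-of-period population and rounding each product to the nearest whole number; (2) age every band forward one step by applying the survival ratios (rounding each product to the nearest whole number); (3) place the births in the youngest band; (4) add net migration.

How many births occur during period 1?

282

[period 1]
Births: 1210 × 0.233 = 282
10–19: 1730 × 0.963 = 1666
20–29: 710 × 0.944 = 670
30–39: 1310 × 0.96 = 1258
40–49: 1210 × 0.954 = 1154
50+: 1410 × 0.938 + 1290 × 0.297 = 1323 + 383 = 1706
Net migration: 40–49 + 177 → 1331
Population now: 0–9=282, 10–19=1666, 20–29=670, 30–39=1258, 40–49=1331, 50+=1706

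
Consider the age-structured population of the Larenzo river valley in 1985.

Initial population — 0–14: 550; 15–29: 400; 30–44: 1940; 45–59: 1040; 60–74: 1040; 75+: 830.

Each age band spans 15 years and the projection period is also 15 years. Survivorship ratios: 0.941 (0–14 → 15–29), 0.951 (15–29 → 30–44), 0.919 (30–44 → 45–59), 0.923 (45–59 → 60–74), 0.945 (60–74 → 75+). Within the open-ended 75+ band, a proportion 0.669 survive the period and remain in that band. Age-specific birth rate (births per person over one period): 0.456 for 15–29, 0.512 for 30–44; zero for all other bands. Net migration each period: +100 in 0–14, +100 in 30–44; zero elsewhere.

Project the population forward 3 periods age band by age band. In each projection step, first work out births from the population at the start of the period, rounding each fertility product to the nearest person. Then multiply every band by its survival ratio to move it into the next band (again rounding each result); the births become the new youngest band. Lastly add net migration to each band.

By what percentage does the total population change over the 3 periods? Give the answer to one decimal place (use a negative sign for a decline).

12.8

Period 1:
Births: 400 × 0.456 = 182, 1940 × 0.512 = 993 → 1175
15–29: 550 × 0.941 = 518
30–44: 400 × 0.951 = 380
45–59: 1940 × 0.919 = 1783
60–74: 1040 × 0.923 = 960
75+: 1040 × 0.945 + 830 × 0.669 = 983 + 555 = 1538
Net migration: 0–14 + 100 → 1275; 30–44 + 100 → 480
Giving 1275 / 518 / 480 / 1783 / 960 / 1538.
Period 2:
Births: 518 × 0.456 = 236, 480 × 0.512 = 246 → 482
15–29: 1275 × 0.941 = 1200
30–44: 518 × 0.951 = 493
45–59: 480 × 0.919 = 441
60–74: 1783 × 0.923 = 1646
75+: 960 × 0.945 + 1538 × 0.669 = 907 + 1029 = 1936
Net migration: 0–14 + 100 → 582; 30–44 + 100 → 593
Giving 582 / 1200 / 593 / 441 / 1646 / 1936.
Period 3:
Births: 1200 × 0.456 = 547, 593 × 0.512 = 304 → 851
15–29: 582 × 0.941 = 548
30–44: 1200 × 0.951 = 1141
45–59: 593 × 0.919 = 545
60–74: 441 × 0.923 = 407
75+: 1646 × 0.945 + 1936 × 0.669 = 1555 + 1295 = 2850
Net migration: 0–14 + 100 → 951; 30–44 + 100 → 1241
Giving 951 / 548 / 1241 / 545 / 407 / 2850.
Total: 5800 → 6542; change = 742; percentage change = 12.8%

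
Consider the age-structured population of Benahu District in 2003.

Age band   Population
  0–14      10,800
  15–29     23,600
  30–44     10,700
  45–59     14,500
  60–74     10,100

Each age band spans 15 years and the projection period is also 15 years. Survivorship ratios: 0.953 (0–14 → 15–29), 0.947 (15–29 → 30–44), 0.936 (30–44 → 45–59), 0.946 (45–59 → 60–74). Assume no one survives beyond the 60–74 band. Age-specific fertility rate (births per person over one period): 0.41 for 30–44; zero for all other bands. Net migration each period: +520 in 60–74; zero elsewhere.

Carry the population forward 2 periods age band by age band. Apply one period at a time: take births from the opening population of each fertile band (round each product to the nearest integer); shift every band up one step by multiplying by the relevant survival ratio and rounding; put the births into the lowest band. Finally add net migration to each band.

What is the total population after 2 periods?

Numbering the bands 1..5 from youngest to oldest:
After projecting period 1:
Births: 10700 × 0.41 = 4387
Band 2: 10800 × 0.953 = 10292
Band 3: 23600 × 0.947 = 22349
Band 4: 10700 × 0.936 = 10015
Band 5: 14500 × 0.946 = 13717
Net migration: Band 5 + 520 → 14237
Population now: 0–14=4387, 15–29=10292, 30–44=22349, 45–59=10015, 60–74=14237
After projecting period 2:
Births: 22349 × 0.41 = 9163
Band 2: 4387 × 0.953 = 4181
Band 3: 10292 × 0.947 = 9747
Band 4: 22349 × 0.936 = 20919
Band 5: 10015 × 0.946 = 9474
Net migration: Band 5 + 520 → 9994
Population now: 0–14=9163, 15–29=4181, 30–44=9747, 45–59=20919, 60–74=9994
Total after period 2: 9163 + 4181 + 9747 + 20919 + 9994 = 54004

54004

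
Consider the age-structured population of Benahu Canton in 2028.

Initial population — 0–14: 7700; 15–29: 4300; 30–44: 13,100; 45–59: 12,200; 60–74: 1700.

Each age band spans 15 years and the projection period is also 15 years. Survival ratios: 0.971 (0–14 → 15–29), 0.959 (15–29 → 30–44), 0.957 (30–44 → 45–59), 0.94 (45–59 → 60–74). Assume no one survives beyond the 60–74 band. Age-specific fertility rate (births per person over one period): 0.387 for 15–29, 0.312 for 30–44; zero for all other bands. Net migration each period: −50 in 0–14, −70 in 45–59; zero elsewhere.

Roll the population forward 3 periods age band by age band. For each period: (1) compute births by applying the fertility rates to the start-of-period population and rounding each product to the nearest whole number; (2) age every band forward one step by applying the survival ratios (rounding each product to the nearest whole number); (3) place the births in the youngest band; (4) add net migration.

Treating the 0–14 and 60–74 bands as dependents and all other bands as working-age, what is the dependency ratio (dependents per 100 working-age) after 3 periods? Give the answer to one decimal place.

49.5

[period 1]
Births: 4300 * 0.387 = 1664 ; 13100 * 0.312 = 4087 — total 5751
15–29: 7700 * 0.971 = 7477
30–44: 4300 * 0.959 = 4124
45–59: 13100 * 0.957 = 12537
60–74: 12200 * 0.94 = 11468
Net migration: 0–14 − 50 → 5701; 45–59 − 70 → 12467
Population now: 0–14=5701, 15–29=7477, 30–44=4124, 45–59=12467, 60–74=11468
[period 2]
Births: 7477 * 0.387 = 2894 ; 4124 * 0.312 = 1287 — total 4181
15–29: 5701 * 0.971 = 5536
30–44: 7477 * 0.959 = 7170
45–59: 4124 * 0.957 = 3947
60–74: 12467 * 0.94 = 11719
Net migration: 0–14 − 50 → 4131; 45–59 − 70 → 3877
Population now: 0–14=4131, 15–29=5536, 30–44=7170, 45–59=3877, 60–74=11719
[period 3]
Births: 5536 * 0.387 = 2142 ; 7170 * 0.312 = 2237 — total 4379
15–29: 4131 * 0.971 = 4011
30–44: 5536 * 0.959 = 5309
45–59: 7170 * 0.957 = 6862
60–74: 3877 * 0.94 = 3644
Net migration: 0–14 − 50 → 4329; 45–59 − 70 → 6792
Population now: 0–14=4329, 15–29=4011, 30–44=5309, 45–59=6792, 60–74=3644
Dependents (band 0–14 + band 60–74) = 4329 + 3644 = 7973; working-age = 16112; ratio = 7973/16112 × 100 = 49.5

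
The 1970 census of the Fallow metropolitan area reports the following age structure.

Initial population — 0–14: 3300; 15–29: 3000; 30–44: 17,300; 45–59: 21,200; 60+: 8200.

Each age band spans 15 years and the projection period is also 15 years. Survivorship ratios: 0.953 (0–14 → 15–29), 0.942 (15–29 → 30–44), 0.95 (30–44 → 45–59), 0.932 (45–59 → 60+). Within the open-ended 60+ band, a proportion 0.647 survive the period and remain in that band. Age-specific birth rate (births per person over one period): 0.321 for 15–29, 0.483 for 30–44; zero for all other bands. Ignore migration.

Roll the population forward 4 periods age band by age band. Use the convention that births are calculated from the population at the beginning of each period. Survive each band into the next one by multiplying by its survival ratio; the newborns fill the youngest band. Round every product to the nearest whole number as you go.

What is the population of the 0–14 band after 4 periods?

4767

[period 1]
Births: 3000 × 0.321 = 963, 17300 × 0.483 = 8356 — total 9319
15–29: 3300 × 0.953 = 3145
30–44: 3000 × 0.942 = 2826
45–59: 17300 × 0.95 = 16435
60+: 21200 × 0.932 + 8200 × 0.647 = 19758 + 5305 = 25063
Giving 9319 / 3145 / 2826 / 16435 / 25063.
[period 2]
Births: 3145 × 0.321 = 1010, 2826 × 0.483 = 1365 — total 2375
15–29: 9319 × 0.953 = 8881
30–44: 3145 × 0.942 = 2963
45–59: 2826 × 0.95 = 2685
60+: 16435 × 0.932 + 25063 × 0.647 = 15317 + 16216 = 31533
Giving 2375 / 8881 / 2963 / 2685 / 31533.
[period 3]
Births: 8881 × 0.321 = 2851, 2963 × 0.483 = 1431 — total 4282
15–29: 2375 × 0.953 = 2263
30–44: 8881 × 0.942 = 8366
45–59: 2963 × 0.95 = 2815
60+: 2685 × 0.932 + 31533 × 0.647 = 2502 + 20402 = 22904
Giving 4282 / 2263 / 8366 / 2815 / 22904.
[period 4]
Births: 2263 × 0.321 = 726, 8366 × 0.483 = 4041 — total 4767
15–29: 4282 × 0.953 = 4081
30–44: 2263 × 0.942 = 2132
45–59: 8366 × 0.95 = 7948
60+: 2815 × 0.932 + 22904 × 0.647 = 2624 + 14819 = 17443
Giving 4767 / 4081 / 2132 / 7948 / 17443.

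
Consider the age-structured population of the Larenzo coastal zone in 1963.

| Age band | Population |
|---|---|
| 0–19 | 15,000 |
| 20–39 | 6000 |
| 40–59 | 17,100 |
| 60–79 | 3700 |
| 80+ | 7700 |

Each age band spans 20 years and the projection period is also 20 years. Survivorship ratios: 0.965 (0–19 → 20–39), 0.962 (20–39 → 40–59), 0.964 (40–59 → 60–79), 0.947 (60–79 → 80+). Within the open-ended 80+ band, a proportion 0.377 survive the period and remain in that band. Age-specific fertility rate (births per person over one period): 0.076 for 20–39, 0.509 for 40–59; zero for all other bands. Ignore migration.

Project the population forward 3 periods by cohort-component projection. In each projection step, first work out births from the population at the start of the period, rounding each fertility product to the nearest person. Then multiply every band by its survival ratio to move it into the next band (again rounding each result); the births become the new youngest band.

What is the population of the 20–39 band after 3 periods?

3897

After projecting period 1:
Births: 6000 * 0.076 = 456, 17100 * 0.509 = 8704 → total 9160
20–39: 15000 * 0.965 = 14475
40–59: 6000 * 0.962 = 5772
60–79: 17100 * 0.964 = 16484
80+: 3700 * 0.947 + 7700 * 0.377 = 3504 + 2903 = 6407
End of period: [9160, 14475, 5772, 16484, 6407]
After projecting period 2:
Births: 14475 * 0.076 = 1100, 5772 * 0.509 = 2938 → total 4038
20–39: 9160 * 0.965 = 8839
40–59: 14475 * 0.962 = 13925
60–79: 5772 * 0.964 = 5564
80+: 16484 * 0.947 + 6407 * 0.377 = 15610 + 2415 = 18025
End of period: [4038, 8839, 13925, 5564, 18025]
After projecting period 3:
Births: 8839 * 0.076 = 672, 13925 * 0.509 = 7088 → total 7760
20–39: 4038 * 0.965 = 3897
40–59: 8839 * 0.962 = 8503
60–79: 13925 * 0.964 = 13424
80+: 5564 * 0.947 + 18025 * 0.377 = 5269 + 6795 = 12064
End of period: [7760, 3897, 8503, 13424, 12064]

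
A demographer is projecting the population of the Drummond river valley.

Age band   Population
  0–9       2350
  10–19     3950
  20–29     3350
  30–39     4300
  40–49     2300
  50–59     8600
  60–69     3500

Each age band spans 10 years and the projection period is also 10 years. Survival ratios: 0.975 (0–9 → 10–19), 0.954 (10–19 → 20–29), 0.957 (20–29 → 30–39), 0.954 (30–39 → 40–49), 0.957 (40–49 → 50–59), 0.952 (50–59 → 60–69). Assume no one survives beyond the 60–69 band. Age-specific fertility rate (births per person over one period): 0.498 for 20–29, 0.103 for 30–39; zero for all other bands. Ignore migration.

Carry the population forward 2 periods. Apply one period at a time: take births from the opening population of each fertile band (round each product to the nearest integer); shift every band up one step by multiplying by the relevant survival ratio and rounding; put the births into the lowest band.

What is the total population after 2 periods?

After projecting period 1:
Births: 3350 × 0.498 = 1668  |  4300 × 0.103 = 443 ⇒ total 2111
10–19: 2350 × 0.975 = 2291
20–29: 3950 × 0.954 = 3768
30–39: 3350 × 0.957 = 3206
40–49: 4300 × 0.954 = 4102
50–59: 2300 × 0.957 = 2201
60–69: 8600 × 0.952 = 8187
End of period: [2111, 2291, 3768, 3206, 4102, 2201, 8187]
After projecting period 2:
Births: 3768 × 0.498 = 1876  |  3206 × 0.103 = 330 ⇒ total 2206
10–19: 2111 × 0.975 = 2058
20–29: 2291 × 0.954 = 2186
30–39: 3768 × 0.957 = 3606
40–49: 3206 × 0.954 = 3059
50–59: 4102 × 0.957 = 3926
60–69: 2201 × 0.952 = 2095
End of period: [2206, 2058, 2186, 3606, 3059, 3926, 2095]
Total after period 2: 2206 + 2058 + 2186 + 3606 + 3059 + 3926 + 2095 = 19136

19136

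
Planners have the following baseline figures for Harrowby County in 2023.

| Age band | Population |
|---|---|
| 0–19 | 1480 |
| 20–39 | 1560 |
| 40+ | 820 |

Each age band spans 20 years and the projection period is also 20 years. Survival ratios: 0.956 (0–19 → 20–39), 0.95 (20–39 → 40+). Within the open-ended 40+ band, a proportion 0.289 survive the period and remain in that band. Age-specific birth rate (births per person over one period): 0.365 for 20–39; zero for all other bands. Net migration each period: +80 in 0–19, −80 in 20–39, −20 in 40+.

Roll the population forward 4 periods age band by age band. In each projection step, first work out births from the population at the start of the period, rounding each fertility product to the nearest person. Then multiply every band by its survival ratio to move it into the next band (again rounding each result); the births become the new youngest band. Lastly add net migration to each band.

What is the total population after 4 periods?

Call the groups 1 to 3, youngest first.
Period 1.
Births: 1560 * 0.365 = 569
Group 2: 1480 * 0.956 = 1415
Group 3: 1560 * 0.95 + 820 * 0.289 = 1482 + 237 = 1719
Net migration: Group 1 + 80 → 649; Group 2 − 80 → 1335; Group 3 − 20 → 1699
Giving 649 / 1335 / 1699.
Period 2.
Births: 1335 * 0.365 = 487
Group 2: 649 * 0.956 = 620
Group 3: 1335 * 0.95 + 1699 * 0.289 = 1268 + 491 = 1759
Net migration: Group 1 + 80 → 567; Group 2 − 80 → 540; Group 3 − 20 → 1739
Giving 567 / 540 / 1739.
Period 3.
Births: 540 * 0.365 = 197
Group 2: 567 * 0.956 = 542
Group 3: 540 * 0.95 + 1739 * 0.289 = 513 + 503 = 1016
Net migration: Group 1 + 80 → 277; Group 2 − 80 → 462; Group 3 − 20 → 996
Giving 277 / 462 / 996.
Period 4.
Births: 462 * 0.365 = 169
Group 2: 277 * 0.956 = 265
Group 3: 462 * 0.95 + 996 * 0.289 = 439 + 288 = 727
Net migration: Group 1 + 80 → 249; Group 2 − 80 → 185; Group 3 − 20 → 707
Giving 249 / 185 / 707.
Total after period 4: 249 + 185 + 707 = 1141

1141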